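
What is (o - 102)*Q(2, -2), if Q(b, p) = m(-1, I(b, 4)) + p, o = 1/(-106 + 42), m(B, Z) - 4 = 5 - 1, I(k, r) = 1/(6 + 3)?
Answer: -19587/32 ≈ -612.09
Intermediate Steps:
I(k, r) = 1/9
m(B, Z) = 8 (m(B, Z) = 4 + (5 - 1) = 4 + 4 = 8)
o = -1/64 (o = 1/(-64) = -1/64 ≈ -0.015625)
Q(b, p) = 8 + p
(o - 102)*Q(2, -2) = (-1/64 - 102)*(8 - 2) = -6529/64*6 = -19587/32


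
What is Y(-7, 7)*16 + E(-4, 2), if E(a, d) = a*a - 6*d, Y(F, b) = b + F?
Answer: 4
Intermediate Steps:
Y(F, b) = F + b
E(a, d) = a² - 6*d
Y(-7, 7)*16 + E(-4, 2) = (-7 + 7)*16 + ((-4)² - 6*2) = 0*16 + (16 - 12) = 0 + 4 = 4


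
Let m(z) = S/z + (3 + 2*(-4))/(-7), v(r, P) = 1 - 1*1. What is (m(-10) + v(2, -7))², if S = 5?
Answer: 9/196 ≈ 0.045918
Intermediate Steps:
v(r, P) = 0 (v(r, P) = 1 - 1 = 0)
m(z) = 5/7 + 5/z (m(z) = 5/z + (3 + 2*(-4))/(-7) = 5/z + (3 - 8)*(-⅐) = 5/z - 5*(-⅐) = 5/z + 5/7 = 5/7 + 5/z)
(m(-10) + v(2, -7))² = ((5/7 + 5/(-10)) + 0)² = ((5/7 + 5*(-⅒)) + 0)² = ((5/7 - ½) + 0)² = (3/14 + 0)² = (3/14)² = 9/196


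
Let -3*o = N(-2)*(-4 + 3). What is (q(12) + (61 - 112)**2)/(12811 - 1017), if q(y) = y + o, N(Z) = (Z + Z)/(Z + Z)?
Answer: 3920/17691 ≈ 0.22158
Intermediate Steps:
N(Z) = 1 (N(Z) = (2*Z)/((2*Z)) = (2*Z)*(1/(2*Z)) = 1)
o = 1/3 (o = -(-4 + 3)/3 = -(-1)/3 = -1/3*(-1) = 1/3 ≈ 0.33333)
q(y) = 1/3 + y (q(y) = y + 1/3 = 1/3 + y)
(q(12) + (61 - 112)**2)/(12811 - 1017) = ((1/3 + 12) + (61 - 112)**2)/(12811 - 1017) = (37/3 + (-51)**2)/11794 = (37/3 + 2601)*(1/11794) = (7840/3)*(1/11794) = 3920/17691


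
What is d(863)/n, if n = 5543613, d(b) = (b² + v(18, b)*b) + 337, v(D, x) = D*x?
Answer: 14150948/5543613 ≈ 2.5527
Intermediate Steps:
d(b) = 337 + 19*b² (d(b) = (b² + (18*b)*b) + 337 = (b² + 18*b²) + 337 = 19*b² + 337 = 337 + 19*b²)
d(863)/n = (337 + 19*863²)/5543613 = (337 + 19*744769)*(1/5543613) = (337 + 14150611)*(1/5543613) = 14150948*(1/5543613) = 14150948/5543613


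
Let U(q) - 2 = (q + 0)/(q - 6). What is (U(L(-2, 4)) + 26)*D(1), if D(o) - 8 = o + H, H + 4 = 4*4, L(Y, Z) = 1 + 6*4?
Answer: 11697/19 ≈ 615.63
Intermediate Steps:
L(Y, Z) = 25 (L(Y, Z) = 1 + 24 = 25)
H = 12 (H = -4 + 4*4 = -4 + 16 = 12)
D(o) = 20 + o (D(o) = 8 + (o + 12) = 8 + (12 + o) = 20 + o)
U(q) = 2 + q/(-6 + q) (U(q) = 2 + (q + 0)/(q - 6) = 2 + q/(-6 + q))
(U(L(-2, 4)) + 26)*D(1) = (3*(-4 + 25)/(-6 + 25) + 26)*(20 + 1) = (3*21/19 + 26)*21 = (3*(1/19)*21 + 26)*21 = (63/19 + 26)*21 = (557/19)*21 = 11697/19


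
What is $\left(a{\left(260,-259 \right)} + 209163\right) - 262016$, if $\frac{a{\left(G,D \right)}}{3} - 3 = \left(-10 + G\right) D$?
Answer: $-247094$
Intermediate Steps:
$a{\left(G,D \right)} = 9 + 3 D \left(-10 + G\right)$ ($a{\left(G,D \right)} = 9 + 3 \left(-10 + G\right) D = 9 + 3 D \left(-10 + G\right)$)
$\left(a{\left(260,-259 \right)} + 209163\right) - 262016 = \left(\left(9 - -7770 + 3 \left(-259\right) 260\right) + 209163\right) - 262016 = \left(\left(9 + 7770 - 202020\right) + 209163\right) - 262016 = \left(-194241 + 209163\right) - 262016 = 14922 - 262016 = -247094$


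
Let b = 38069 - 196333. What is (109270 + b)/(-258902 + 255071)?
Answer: 48994/3831 ≈ 12.789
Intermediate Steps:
b = -158264
(109270 + b)/(-258902 + 255071) = (109270 - 158264)/(-258902 + 255071) = -48994/(-3831) = -48994*(-1/3831) = 48994/3831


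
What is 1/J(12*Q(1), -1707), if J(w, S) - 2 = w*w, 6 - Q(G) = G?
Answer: 1/3602 ≈ 0.00027762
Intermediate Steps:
Q(G) = 6 - G
J(w, S) = 2 + w**2 (J(w, S) = 2 + w*w = 2 + w**2)
1/J(12*Q(1), -1707) = 1/(2 + (12*(6 - 1*1))**2) = 1/(2 + (12*(6 - 1))**2) = 1/(2 + (12*5)**2) = 1/(2 + 60**2) = 1/(2 + 3600) = 1/3602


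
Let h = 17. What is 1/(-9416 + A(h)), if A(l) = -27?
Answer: -1/9443 ≈ -0.00010590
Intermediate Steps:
1/(-9416 + A(h)) = 1/(-9416 - 27) = 1/(-9443) = -1/9443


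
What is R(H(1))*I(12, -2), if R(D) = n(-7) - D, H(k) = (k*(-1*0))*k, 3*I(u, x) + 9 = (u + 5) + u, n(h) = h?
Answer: -140/3 ≈ -46.667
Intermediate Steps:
I(u, x) = -4/3 + 2*u/3 (I(u, x) = -3 + ((u + 5) + u)/3 = -3 + ((5 + u) + u)/3 = -3 + (5 + 2*u)/3 = -3 + (5/3 + 2*u/3) = -4/3 + 2*u/3)
H(k) = 0 (H(k) = (k*0)*k = 0*k = 0)
R(D) = -7 - D
R(H(1))*I(12, -2) = (-7 - 1*0)*(-4/3 + (⅔)*12) = (-7 + 0)*(-4/3 + 8) = -7*20/3 = -140/3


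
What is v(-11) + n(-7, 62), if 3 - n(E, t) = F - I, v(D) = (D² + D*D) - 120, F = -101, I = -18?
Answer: 208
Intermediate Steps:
v(D) = -120 + 2*D² (v(D) = (D² + D²) - 120 = 2*D² - 120 = -120 + 2*D²)
n(E, t) = 86 (n(E, t) = 3 - (-101 - 1*(-18)) = 3 - (-101 + 18) = 3 - 1*(-83) = 3 + 83 = 86)
v(-11) + n(-7, 62) = (-120 + 2*(-11)²) + 86 = (-120 + 2*121) + 86 = (-120 + 242) + 86 = 122 + 86 = 208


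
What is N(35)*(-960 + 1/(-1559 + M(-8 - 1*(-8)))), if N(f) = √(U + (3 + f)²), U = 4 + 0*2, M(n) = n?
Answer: -2993282*√362/1559 ≈ -36531.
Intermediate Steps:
U = 4 (U = 4 + 0 = 4)
N(f) = √(4 + (3 + f)²)
N(35)*(-960 + 1/(-1559 + M(-8 - 1*(-8)))) = √(4 + (3 + 35)²)*(-960 + 1/(-1559 + (-8 - 1*(-8)))) = √(4 + 38²)*(-960 + 1/(-1559 + (-8 + 8))) = √(4 + 1444)*(-960 + 1/(-1559 + 0)) = √1448*(-960 + 1/(-1559)) = (2*√362)*(-960 - 1/1559) = (2*√362)*(-1496641/1559) = -2993282*√362/1559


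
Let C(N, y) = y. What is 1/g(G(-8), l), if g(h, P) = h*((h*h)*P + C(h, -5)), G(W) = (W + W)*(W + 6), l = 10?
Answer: 1/327520 ≈ 3.0533e-6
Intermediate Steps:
G(W) = 2*W*(6 + W) (G(W) = (2*W)*(6 + W) = 2*W*(6 + W))
g(h, P) = h*(-5 + P*h**2) (g(h, P) = h*((h*h)*P - 5) = h*(h**2*P - 5) = h*(P*h**2 - 5) = h*(-5 + P*h**2))
1/g(G(-8), l) = 1/((2*(-8)*(6 - 8))*(-5 + 10*(2*(-8)*(6 - 8))**2)) = 1/((2*(-8)*(-2))*(-5 + 10*(2*(-8)*(-2))**2)) = 1/(32*(-5 + 10*32**2)) = 1/(32*(-5 + 10*1024)) = 1/(32*(-5 + 10240)) = 1/(32*10235) = 1/327520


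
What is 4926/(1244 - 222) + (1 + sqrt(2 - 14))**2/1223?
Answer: 3006628/624953 + 4*I*sqrt(3)/1223 ≈ 4.811 + 0.0056649*I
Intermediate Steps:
4926/(1244 - 222) + (1 + sqrt(2 - 14))**2/1223 = 4926/1022 + (1 + sqrt(-12))**2*(1/1223) = 4926*(1/1022) + (1 + 2*I*sqrt(3))**2*(1/1223) = 2463/511 + (1 + 2*I*sqrt(3))**2/1223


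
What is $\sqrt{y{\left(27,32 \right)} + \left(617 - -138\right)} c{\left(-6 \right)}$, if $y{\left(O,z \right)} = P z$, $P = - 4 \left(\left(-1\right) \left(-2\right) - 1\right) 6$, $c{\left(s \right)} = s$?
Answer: $- 6 i \sqrt{13} \approx - 21.633 i$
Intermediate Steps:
$P = -24$ ($P = - 4 \left(2 - 1\right) 6 = \left(-4\right) 1 \cdot 6 = \left(-4\right) 6 = -24$)
$y{\left(O,z \right)} = - 24 z$
$\sqrt{y{\left(27,32 \right)} + \left(617 - -138\right)} c{\left(-6 \right)} = \sqrt{\left(-24\right) 32 + \left(617 - -138\right)} \left(-6\right) = \sqrt{-768 + \left(617 + 138\right)} \left(-6\right) = \sqrt{-768 + 755} \left(-6\right) = \sqrt{-13} \left(-6\right) = i \sqrt{13} \left(-6\right) = - 6 i \sqrt{13}$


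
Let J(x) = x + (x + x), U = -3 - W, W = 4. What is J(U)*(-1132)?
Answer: 23772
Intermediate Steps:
U = -7 (U = -3 - 1*4 = -3 - 4 = -7)
J(x) = 3*x (J(x) = x + 2*x = 3*x)
J(U)*(-1132) = (3*(-7))*(-1132) = -21*(-1132) = 23772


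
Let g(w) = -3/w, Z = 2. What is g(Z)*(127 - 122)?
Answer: -15/2 ≈ -7.5000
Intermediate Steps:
g(Z)*(127 - 122) = (-3/2)*(127 - 122) = -3*½*5 = -3/2*5 = -15/2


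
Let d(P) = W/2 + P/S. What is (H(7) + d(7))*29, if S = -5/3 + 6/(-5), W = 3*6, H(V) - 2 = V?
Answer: 19401/43 ≈ 451.19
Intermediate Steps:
H(V) = 2 + V
W = 18
S = -43/15 (S = -5*⅓ + 6*(-⅕) = -5/3 - 6/5 = -43/15 ≈ -2.8667)
d(P) = 9 - 15*P/43 (d(P) = 18/2 + P/(-43/15) = 18*(½) + P*(-15/43) = 9 - 15*P/43)
(H(7) + d(7))*29 = ((2 + 7) + (9 - 15/43*7))*29 = (9 + (9 - 105/43))*29 = (9 + 282/43)*29 = (669/43)*29 = 19401/43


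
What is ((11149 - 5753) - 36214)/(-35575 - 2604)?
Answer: 30818/38179 ≈ 0.80720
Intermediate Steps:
((11149 - 5753) - 36214)/(-35575 - 2604) = (5396 - 36214)/(-38179) = -30818*(-1/38179) = 30818/38179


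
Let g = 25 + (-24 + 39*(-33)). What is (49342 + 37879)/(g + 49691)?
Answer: 87221/48405 ≈ 1.8019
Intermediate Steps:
g = -1286 (g = 25 + (-24 - 1287) = 25 - 1311 = -1286)
(49342 + 37879)/(g + 49691) = (49342 + 37879)/(-1286 + 49691) = 87221/48405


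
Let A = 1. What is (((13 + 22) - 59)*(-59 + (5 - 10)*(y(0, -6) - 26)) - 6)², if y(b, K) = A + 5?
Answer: 980100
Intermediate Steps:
y(b, K) = 6 (y(b, K) = 1 + 5 = 6)
(((13 + 22) - 59)*(-59 + (5 - 10)*(y(0, -6) - 26)) - 6)² = (((13 + 22) - 59)*(-59 + (5 - 10)*(6 - 26)) - 6)² = ((35 - 59)*(-59 - 5*(-20)) - 6)² = (-24*(-59 + 100) - 6)² = (-24*41 - 6)² = (-984 - 6)² = (-990)² = 980100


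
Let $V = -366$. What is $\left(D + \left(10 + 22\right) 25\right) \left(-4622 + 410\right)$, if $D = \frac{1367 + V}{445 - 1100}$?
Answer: $- \frac{2202871788}{655} \approx -3.3632 \cdot 10^{6}$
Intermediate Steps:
$D = - \frac{1001}{655}$ ($D = \frac{1367 - 366}{445 - 1100} = \frac{1001}{-655} = 1001 \left(- \frac{1}{655}\right) = - \frac{1001}{655} \approx -1.5282$)
$\left(D + \left(10 + 22\right) 25\right) \left(-4622 + 410\right) = \left(- \frac{1001}{655} + \left(10 + 22\right) 25\right) \left(-4622 + 410\right) = \left(- \frac{1001}{655} + 32 \cdot 25\right) \left(-4212\right) = \left(- \frac{1001}{655} + 800\right) \left(-4212\right) = \frac{522999}{655} \left(-4212\right) = - \frac{2202871788}{655}$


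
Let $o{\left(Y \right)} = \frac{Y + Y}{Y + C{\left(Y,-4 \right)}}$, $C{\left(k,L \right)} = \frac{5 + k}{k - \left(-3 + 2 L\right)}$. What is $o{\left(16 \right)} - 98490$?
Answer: $- \frac{14871702}{151} \approx -98488.0$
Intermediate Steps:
$C{\left(k,L \right)} = \frac{5 + k}{3 + k - 2 L}$ ($C{\left(k,L \right)} = \frac{5 + k}{k - \left(-3 + 2 L\right)} = \frac{5 + k}{3 + k - 2 L}$)
$o{\left(Y \right)} = \frac{2 Y}{Y + \frac{5 + Y}{11 + Y}}$ ($o{\left(Y \right)} = \frac{Y + Y}{Y + \frac{5 + Y}{3 + Y - -8}} = \frac{2 Y}{Y + \frac{5 + Y}{3 + Y + 8}} = \frac{2 Y}{Y + \frac{5 + Y}{11 + Y}}$)
$o{\left(16 \right)} - 98490 = 2 \cdot 16 \frac{1}{5 + 16 + 16 \left(11 + 16\right)} \left(11 + 16\right) - 98490 = 2 \cdot 16 \frac{1}{5 + 16 + 16 \cdot 27} \cdot 27 - 98490 = 2 \cdot 16 \frac{1}{5 + 16 + 432} \cdot 27 - 98490 = 2 \cdot 16 \cdot \frac{1}{453} \cdot 27 - 98490 = \frac{288}{151} - 98490 = - \frac{14871702}{151}$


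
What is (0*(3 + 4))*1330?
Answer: 0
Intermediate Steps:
(0*(3 + 4))*1330 = (0*7)*1330 = 0*1330 = 0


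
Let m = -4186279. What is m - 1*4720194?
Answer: -8906473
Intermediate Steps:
m - 1*4720194 = -4186279 - 1*4720194 = -4186279 - 4720194 = -8906473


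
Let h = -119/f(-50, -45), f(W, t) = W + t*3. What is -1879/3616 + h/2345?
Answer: -116389553/224101600 ≈ -0.51936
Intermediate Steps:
f(W, t) = W + 3*t
h = 119/185 (h = -119/(-50 + 3*(-45)) = -119/(-50 - 135) = -119/(-185) = -119*(-1/185) = 119/185 ≈ 0.64324)
-1879/3616 + h/2345 = -1879/3616 + (119/185)/2345 = -1879*1/3616 + (119/185)*(1/2345) = -1879/3616 + 17/61975 = -116389553/224101600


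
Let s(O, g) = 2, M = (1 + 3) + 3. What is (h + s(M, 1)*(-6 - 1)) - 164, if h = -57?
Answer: -235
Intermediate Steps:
M = 7 (M = 4 + 3 = 7)
(h + s(M, 1)*(-6 - 1)) - 164 = (-57 + 2*(-6 - 1)) - 164 = (-57 + 2*(-7)) - 164 = (-57 - 14) - 164 = -71 - 164 = -235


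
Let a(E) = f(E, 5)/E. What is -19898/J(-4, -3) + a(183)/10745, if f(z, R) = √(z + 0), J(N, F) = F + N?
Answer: 19898/7 + √183/1966335 ≈ 2842.6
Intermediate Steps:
f(z, R) = √z
a(E) = E^(-½) (a(E) = √E/E = E^(-½))
-19898/J(-4, -3) + a(183)/10745 = -19898/(-3 - 4) + 1/(√183*10745) = -19898/(-7) + (√183/183)*(1/10745) = -19898*(-⅐) + √183/1966335 = 19898/7 + √183/1966335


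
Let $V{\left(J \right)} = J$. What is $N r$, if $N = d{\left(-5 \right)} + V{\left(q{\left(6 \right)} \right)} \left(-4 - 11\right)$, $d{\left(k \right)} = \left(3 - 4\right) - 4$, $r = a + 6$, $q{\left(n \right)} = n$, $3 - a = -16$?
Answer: $-2375$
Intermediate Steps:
$a = 19$ ($a = 3 - -16 = 3 + 16 = 19$)
$r = 25$ ($r = 19 + 6 = 25$)
$d{\left(k \right)} = -5$ ($d{\left(k \right)} = -1 - 4 = -5$)
$N = -95$ ($N = -5 + 6 \left(-4 - 11\right) = -5 + 6 \left(-15\right) = -5 - 90 = -95$)
$N r = \left(-95\right) 25 = -2375$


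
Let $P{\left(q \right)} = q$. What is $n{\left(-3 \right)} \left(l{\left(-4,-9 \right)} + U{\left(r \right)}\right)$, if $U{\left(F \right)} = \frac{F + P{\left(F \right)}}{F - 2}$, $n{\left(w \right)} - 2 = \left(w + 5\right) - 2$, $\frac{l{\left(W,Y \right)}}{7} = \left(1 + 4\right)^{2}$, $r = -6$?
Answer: $353$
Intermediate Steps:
$l{\left(W,Y \right)} = 175$ ($l{\left(W,Y \right)} = 7 \left(1 + 4\right)^{2} = 7 \cdot 5^{2} = 7 \cdot 25 = 175$)
$n{\left(w \right)} = 5 + w$ ($n{\left(w \right)} = 2 + \left(\left(w + 5\right) - 2\right) = 2 + \left(\left(5 + w\right) - 2\right) = 2 + \left(3 + w\right) = 5 + w$)
$U{\left(F \right)} = \frac{2 F}{-2 + F}$ ($U{\left(F \right)} = \frac{F + F}{F - 2} = \frac{2 F}{-2 + F}$)
$n{\left(-3 \right)} \left(l{\left(-4,-9 \right)} + U{\left(r \right)}\right) = \left(5 - 3\right) \left(175 + 2 \left(-6\right) \frac{1}{-2 - 6}\right) = 2 \left(175 + 2 \left(-6\right) \frac{1}{-8}\right) = 2 \left(175 + 2 \left(-6\right) \left(- \frac{1}{8}\right)\right) = 2 \left(175 + \frac{3}{2}\right) = 2 \cdot \frac{353}{2} = 353$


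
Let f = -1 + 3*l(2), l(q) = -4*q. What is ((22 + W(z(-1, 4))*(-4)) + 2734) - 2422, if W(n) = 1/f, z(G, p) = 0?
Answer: 8354/25 ≈ 334.16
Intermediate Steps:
f = -25 (f = -1 + 3*(-4*2) = -1 + 3*(-8) = -1 - 24 = -25)
W(n) = -1/25 (W(n) = 1/(-25) = -1/25)
((22 + W(z(-1, 4))*(-4)) + 2734) - 2422 = ((22 - 1/25*(-4)) + 2734) - 2422 = ((22 + 4/25) + 2734) - 2422 = (554/25 + 2734) - 2422 = 68904/25 - 2422 = 8354/25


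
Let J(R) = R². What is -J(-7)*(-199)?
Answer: 9751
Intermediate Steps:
-J(-7)*(-199) = -1*(-7)²*(-199) = -1*49*(-199) = -49*(-199) = 9751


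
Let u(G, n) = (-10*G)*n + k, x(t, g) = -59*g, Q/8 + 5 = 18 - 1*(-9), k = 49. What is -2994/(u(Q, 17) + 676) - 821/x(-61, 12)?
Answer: 26088847/20670060 ≈ 1.2622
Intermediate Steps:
Q = 176 (Q = -40 + 8*(18 - 1*(-9)) = -40 + 8*(18 + 9) = -40 + 8*27 = -40 + 216 = 176)
u(G, n) = 49 - 10*G*n (u(G, n) = (-10*G)*n + 49 = -10*G*n + 49 = 49 - 10*G*n)
-2994/(u(Q, 17) + 676) - 821/x(-61, 12) = -2994/((49 - 10*176*17) + 676) - 821/((-59*12)) = -2994/((49 - 29920) + 676) - 821/(-708) = -2994/(-29871 + 676) - 821*(-1/708) = -2994/(-29195) + 821/708 = -2994*(-1/29195) + 821/708 = 2994/29195 + 821/708 = 26088847/20670060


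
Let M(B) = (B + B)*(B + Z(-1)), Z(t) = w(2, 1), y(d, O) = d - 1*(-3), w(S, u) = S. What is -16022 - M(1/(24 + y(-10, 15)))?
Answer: -4630428/289 ≈ -16022.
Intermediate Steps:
y(d, O) = 3 + d (y(d, O) = d + 3 = 3 + d)
Z(t) = 2
M(B) = 2*B*(2 + B) (M(B) = (B + B)*(B + 2) = (2*B)*(2 + B) = 2*B*(2 + B))
-16022 - M(1/(24 + y(-10, 15))) = -16022 - 2*(2 + 1/(24 + (3 - 10)))/(24 + (3 - 10)) = -16022 - 2*(2 + 1/(24 - 7))/(24 - 7) = -16022 - 2*(2 + 1/17)/17 = -16022 - 2*35/(17*17) = -16022 - 1*70/289 = -16022 - 70/289 = -4630428/289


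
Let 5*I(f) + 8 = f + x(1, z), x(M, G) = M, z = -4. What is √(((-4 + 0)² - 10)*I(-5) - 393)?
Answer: I*√10185/5 ≈ 20.184*I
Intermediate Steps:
I(f) = -7/5 + f/5 (I(f) = -8/5 + (f + 1)/5 = -8/5 + (1 + f)/5 = -8/5 + (⅕ + f/5) = -7/5 + f/5)
√(((-4 + 0)² - 10)*I(-5) - 393) = √(((-4 + 0)² - 10)*(-7/5 + (⅕)*(-5)) - 393) = √(((-4)² - 10)*(-7/5 - 1) - 393) = √((16 - 10)*(-12/5) - 393) = √(6*(-12/5) - 393) = √(-72/5 - 393) = √(-2037/5) = I*√10185/5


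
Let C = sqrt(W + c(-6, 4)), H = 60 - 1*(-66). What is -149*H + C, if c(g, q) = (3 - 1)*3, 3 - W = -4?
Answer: -18774 + sqrt(13) ≈ -18770.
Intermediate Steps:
W = 7 (W = 3 - 1*(-4) = 3 + 4 = 7)
c(g, q) = 6 (c(g, q) = 2*3 = 6)
H = 126 (H = 60 + 66 = 126)
C = sqrt(13) (C = sqrt(7 + 6) = sqrt(13) ≈ 3.6056)
-149*H + C = -149*126 + sqrt(13) = -18774 + sqrt(13)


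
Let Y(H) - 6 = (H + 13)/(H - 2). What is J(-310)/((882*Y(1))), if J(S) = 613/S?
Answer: 613/2187360 ≈ 0.00028025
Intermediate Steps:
Y(H) = 6 + (13 + H)/(-2 + H) (Y(H) = 6 + (H + 13)/(H - 2) = 6 + (13 + H)/(-2 + H))
J(-310)/((882*Y(1))) = (613/(-310))/((882*((1 + 7*1)/(-2 + 1)))) = (613*(-1/310))/((882*((1 + 7)/(-1)))) = -613/(310*(882*(-1*8))) = -613/(310*(882*(-8))) = -613/310/(-7056) = -613/310*(-1/7056) = 613/2187360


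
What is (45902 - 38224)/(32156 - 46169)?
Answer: -7678/14013 ≈ -0.54792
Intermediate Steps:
(45902 - 38224)/(32156 - 46169) = 7678/(-14013) = 7678*(-1/14013) = -7678/14013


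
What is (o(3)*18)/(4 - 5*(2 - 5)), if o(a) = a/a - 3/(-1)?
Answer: 72/19 ≈ 3.7895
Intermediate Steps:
o(a) = 4 (o(a) = 1 - 3*(-1) = 1 + 3 = 4)
(o(3)*18)/(4 - 5*(2 - 5)) = (4*18)/(4 - 5*(2 - 5)) = 72/(4 - (-15)) = 72/(4 - 5*(-3)) = 72/(4 + 15) = 72/19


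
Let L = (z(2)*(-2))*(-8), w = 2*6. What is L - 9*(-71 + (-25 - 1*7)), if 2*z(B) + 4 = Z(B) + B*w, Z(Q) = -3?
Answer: 1063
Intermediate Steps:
w = 12
z(B) = -7/2 + 6*B (z(B) = -2 + (-3 + B*12)/2 = -2 + (-3 + 12*B)/2 = -2 + (-3/2 + 6*B) = -7/2 + 6*B)
L = 136 (L = ((-7/2 + 6*2)*(-2))*(-8) = ((-7/2 + 12)*(-2))*(-8) = ((17/2)*(-2))*(-8) = -17*(-8) = 136)
L - 9*(-71 + (-25 - 1*7)) = 136 - 9*(-71 + (-25 - 1*7)) = 136 - 9*(-71 + (-25 - 7)) = 136 - 9*(-71 - 32) = 136 - 9*(-103) = 136 - 1*(-927) = 136 + 927 = 1063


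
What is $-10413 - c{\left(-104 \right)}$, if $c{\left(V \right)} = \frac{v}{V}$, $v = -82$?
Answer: $- \frac{541517}{52} \approx -10414.0$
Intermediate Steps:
$c{\left(V \right)} = - \frac{82}{V}$
$-10413 - c{\left(-104 \right)} = -10413 - - \frac{82}{-104} = -10413 - \left(-82\right) \left(- \frac{1}{104}\right) = -10413 - \frac{41}{52} = - \frac{541517}{52}$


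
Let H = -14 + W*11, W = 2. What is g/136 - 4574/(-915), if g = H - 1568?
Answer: -100667/15555 ≈ -6.4717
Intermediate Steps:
H = 8 (H = -14 + 2*11 = -14 + 22 = 8)
g = -1560 (g = 8 - 1568 = -1560)
g/136 - 4574/(-915) = -1560/136 - 4574/(-915) = -1560*1/136 - 4574*(-1/915) = -195/17 + 4574/915 = -100667/15555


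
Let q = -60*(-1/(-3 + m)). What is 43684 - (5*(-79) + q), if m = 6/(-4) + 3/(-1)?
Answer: 44087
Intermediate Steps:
m = -9/2 (m = 6*(-¼) + 3*(-1) = -3/2 - 3 = -9/2 ≈ -4.5000)
q = -8 (q = -60*(-1/(-3 - 9/2)) = -60/((-1*(-15/2))) = -60/15/2 = -60*2/15 = -8)
43684 - (5*(-79) + q) = 43684 - (5*(-79) - 8) = 43684 - (-395 - 8) = 43684 - 1*(-403) = 43684 + 403 = 44087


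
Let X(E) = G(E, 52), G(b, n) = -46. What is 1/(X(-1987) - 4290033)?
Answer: -1/4290079 ≈ -2.3310e-7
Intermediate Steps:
X(E) = -46
1/(X(-1987) - 4290033) = 1/(-46 - 4290033) = 1/(-4290079) = -1/4290079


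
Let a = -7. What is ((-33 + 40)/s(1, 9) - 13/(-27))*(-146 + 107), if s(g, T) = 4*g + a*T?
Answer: -7514/531 ≈ -14.151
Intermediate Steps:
s(g, T) = -7*T + 4*g (s(g, T) = 4*g - 7*T = -7*T + 4*g)
((-33 + 40)/s(1, 9) - 13/(-27))*(-146 + 107) = ((-33 + 40)/(-7*9 + 4*1) - 13/(-27))*(-146 + 107) = (7/(-63 + 4) - 13*(-1/27))*(-39) = (7/(-59) + 13/27)*(-39) = (7*(-1/59) + 13/27)*(-39) = (-7/59 + 13/27)*(-39) = (578/1593)*(-39) = -7514/531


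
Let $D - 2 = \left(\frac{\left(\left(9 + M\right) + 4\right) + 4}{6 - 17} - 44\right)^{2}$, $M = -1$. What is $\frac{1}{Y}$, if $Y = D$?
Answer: $\frac{121}{250242} \approx 0.00048353$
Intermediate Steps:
$D = \frac{250242}{121}$ ($D = 2 + \left(\frac{\left(\left(9 - 1\right) + 4\right) + 4}{6 - 17} - 44\right)^{2} = 2 + \left(\frac{\left(8 + 4\right) + 4}{-11} - 44\right)^{2} = 2 + \left(\left(12 + 4\right) \left(- \frac{1}{11}\right) - 44\right)^{2} = 2 + \left(16 \left(- \frac{1}{11}\right) - 44\right)^{2} = 2 + \left(- \frac{16}{11} - 44\right)^{2} = 2 + \left(- \frac{500}{11}\right)^{2} = 2 + \frac{250000}{121} = \frac{250242}{121} \approx 2068.1$)
$Y = \frac{250242}{121} \approx 2068.1$
$\frac{1}{Y} = \frac{1}{\frac{250242}{121}} = \frac{121}{250242}$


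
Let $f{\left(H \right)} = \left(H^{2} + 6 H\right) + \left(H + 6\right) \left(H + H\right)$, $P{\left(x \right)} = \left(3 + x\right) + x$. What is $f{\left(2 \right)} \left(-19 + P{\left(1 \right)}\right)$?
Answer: $-672$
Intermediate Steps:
$P{\left(x \right)} = 3 + 2 x$
$f{\left(H \right)} = H^{2} + 6 H + 2 H \left(6 + H\right)$ ($f{\left(H \right)} = \left(H^{2} + 6 H\right) + \left(6 + H\right) 2 H = \left(H^{2} + 6 H\right) + 2 H \left(6 + H\right) = H^{2} + 6 H + 2 H \left(6 + H\right)$)
$f{\left(2 \right)} \left(-19 + P{\left(1 \right)}\right) = 3 \cdot 2 \left(6 + 2\right) \left(-19 + \left(3 + 2 \cdot 1\right)\right) = 3 \cdot 2 \cdot 8 \left(-19 + \left(3 + 2\right)\right) = 48 \left(-19 + 5\right) = 48 \left(-14\right) = -672$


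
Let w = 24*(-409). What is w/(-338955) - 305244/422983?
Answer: -33103992964/47790734255 ≈ -0.69269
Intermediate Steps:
w = -9816
w/(-338955) - 305244/422983 = -9816/(-338955) - 305244/422983 = -9816*(-1/338955) - 305244*1/422983 = 3272/112985 - 305244/422983 = -33103992964/47790734255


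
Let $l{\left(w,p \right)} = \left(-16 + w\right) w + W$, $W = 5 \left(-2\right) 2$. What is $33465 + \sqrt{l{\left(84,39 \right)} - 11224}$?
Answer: $33465 + 2 i \sqrt{1383} \approx 33465.0 + 74.377 i$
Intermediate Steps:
$W = -20$ ($W = \left(-10\right) 2 = -20$)
$l{\left(w,p \right)} = -20 + w \left(-16 + w\right)$ ($l{\left(w,p \right)} = \left(-16 + w\right) w - 20 = w \left(-16 + w\right) - 20 = -20 + w \left(-16 + w\right)$)
$33465 + \sqrt{l{\left(84,39 \right)} - 11224} = 33465 + \sqrt{\left(-20 + 84^{2} - 1344\right) - 11224} = 33465 + \sqrt{\left(-20 + 7056 - 1344\right) - 11224} = 33465 + \sqrt{5692 - 11224} = 33465 + \sqrt{-5532} = 33465 + 2 i \sqrt{1383}$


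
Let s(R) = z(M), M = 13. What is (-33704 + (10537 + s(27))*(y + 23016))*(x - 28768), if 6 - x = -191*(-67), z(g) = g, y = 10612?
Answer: -14742710144064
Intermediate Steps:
s(R) = 13
x = -12791 (x = 6 - (-191)*(-67) = 6 - 1*12797 = 6 - 12797 = -12791)
(-33704 + (10537 + s(27))*(y + 23016))*(x - 28768) = (-33704 + (10537 + 13)*(10612 + 23016))*(-12791 - 28768) = (-33704 + 10550*33628)*(-41559) = (-33704 + 354775400)*(-41559) = 354741696*(-41559) = -14742710144064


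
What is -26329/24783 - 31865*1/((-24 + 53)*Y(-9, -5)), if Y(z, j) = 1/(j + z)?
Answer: 11055180589/718707 ≈ 15382.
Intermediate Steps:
-26329/24783 - 31865*1/((-24 + 53)*Y(-9, -5)) = -26329/24783 - 31865*(-5 - 9)/(-24 + 53) = -26329*1/24783 - 31865/(29/(-14)) = -26329/24783 - 31865/((-1/14*29)) = -26329/24783 - 31865/(-29/14) = -26329/24783 - 31865*(-14/29) = -26329/24783 + 446110/29 = 11055180589/718707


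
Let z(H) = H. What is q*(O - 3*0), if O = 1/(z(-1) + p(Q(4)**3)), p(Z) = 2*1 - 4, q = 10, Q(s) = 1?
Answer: -10/3 ≈ -3.3333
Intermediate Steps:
p(Z) = -2 (p(Z) = 2 - 4 = -2)
O = -1/3 (O = 1/(-1 - 2) = 1/(-3) = -1/3 ≈ -0.33333)
q*(O - 3*0) = 10*(-1/3 - 3*0) = 10*(-1/3 + 0) = 10*(-1/3) = -10/3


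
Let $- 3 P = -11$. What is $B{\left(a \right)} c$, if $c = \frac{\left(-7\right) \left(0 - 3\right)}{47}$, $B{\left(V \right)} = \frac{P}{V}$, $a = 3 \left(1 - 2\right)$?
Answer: $- \frac{77}{141} \approx -0.5461$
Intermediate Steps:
$P = \frac{11}{3}$ ($P = \left(- \frac{1}{3}\right) \left(-11\right) = \frac{11}{3} \approx 3.6667$)
$a = -3$ ($a = 3 \left(-1\right) = -3$)
$B{\left(V \right)} = \frac{11}{3 V}$
$c = \frac{21}{47}$ ($c = \left(-7\right) \left(-3\right) \frac{1}{47} = 21 \cdot \frac{1}{47} = \frac{21}{47} \approx 0.44681$)
$B{\left(a \right)} c = \frac{11}{3 \left(-3\right)} \frac{21}{47} = \frac{11}{3} \left(- \frac{1}{3}\right) \frac{21}{47} = \left(- \frac{11}{9}\right) \frac{21}{47} = - \frac{77}{141}$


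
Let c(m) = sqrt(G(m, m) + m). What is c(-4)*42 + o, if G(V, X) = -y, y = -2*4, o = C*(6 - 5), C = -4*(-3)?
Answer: 96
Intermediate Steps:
C = 12
o = 12 (o = 12*(6 - 5) = 12*1 = 12)
y = -8
G(V, X) = 8 (G(V, X) = -1*(-8) = 8)
c(m) = sqrt(8 + m)
c(-4)*42 + o = sqrt(8 - 4)*42 + 12 = sqrt(4)*42 + 12 = 2*42 + 12 = 84 + 12 = 96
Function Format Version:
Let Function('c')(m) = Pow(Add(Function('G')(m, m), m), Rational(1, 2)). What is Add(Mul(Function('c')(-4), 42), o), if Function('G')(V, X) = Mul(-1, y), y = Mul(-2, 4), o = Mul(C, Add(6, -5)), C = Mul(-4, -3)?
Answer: 96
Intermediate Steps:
C = 12
o = 12 (o = Mul(12, Add(6, -5)) = Mul(12, 1) = 12)
y = -8
Function('G')(V, X) = 8 (Function('G')(V, X) = Mul(-1, -8) = 8)
Function('c')(m) = Pow(Add(8, m), Rational(1, 2))
Add(Mul(Function('c')(-4), 42), o) = Add(Mul(Pow(Add(8, -4), Rational(1, 2)), 42), 12) = Add(Mul(Pow(4, Rational(1, 2)), 42), 12) = Add(Mul(2, 42), 12) = Add(84, 12) = 96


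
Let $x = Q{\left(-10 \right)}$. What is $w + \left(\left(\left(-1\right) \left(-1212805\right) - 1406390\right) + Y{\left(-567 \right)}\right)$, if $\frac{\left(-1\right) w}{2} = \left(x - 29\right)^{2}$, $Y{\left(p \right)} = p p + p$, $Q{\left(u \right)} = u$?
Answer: $124295$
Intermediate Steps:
$x = -10$
$Y{\left(p \right)} = p + p^{2}$ ($Y{\left(p \right)} = p^{2} + p = p + p^{2}$)
$w = -3042$ ($w = - 2 \left(-10 - 29\right)^{2} = - 2 \left(-39\right)^{2} = \left(-2\right) 1521 = -3042$)
$w + \left(\left(\left(-1\right) \left(-1212805\right) - 1406390\right) + Y{\left(-567 \right)}\right) = -3042 - \left(193585 + 567 \left(1 - 567\right)\right) = -3042 + \left(\left(1212805 - 1406390\right) - -320922\right) = -3042 + \left(-193585 + 320922\right) = -3042 + 127337 = 124295$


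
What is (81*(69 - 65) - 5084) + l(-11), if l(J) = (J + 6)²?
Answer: -4735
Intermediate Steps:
l(J) = (6 + J)²
(81*(69 - 65) - 5084) + l(-11) = (81*(69 - 65) - 5084) + (6 - 11)² = (81*4 - 5084) + (-5)² = (324 - 5084) + 25 = -4760 + 25 = -4735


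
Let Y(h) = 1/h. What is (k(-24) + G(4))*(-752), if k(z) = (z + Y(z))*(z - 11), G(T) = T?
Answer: -1907354/3 ≈ -6.3579e+5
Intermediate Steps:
k(z) = (-11 + z)*(z + 1/z) (k(z) = (z + 1/z)*(z - 11) = (z + 1/z)*(-11 + z) = (-11 + z)*(z + 1/z))
(k(-24) + G(4))*(-752) = ((1 + (-24)**2 - 11*(-24) - 11/(-24)) + 4)*(-752) = ((1 + 576 + 264 - 11*(-1/24)) + 4)*(-752) = ((1 + 576 + 264 + 11/24) + 4)*(-752) = (20195/24 + 4)*(-752) = (20291/24)*(-752) = -1907354/3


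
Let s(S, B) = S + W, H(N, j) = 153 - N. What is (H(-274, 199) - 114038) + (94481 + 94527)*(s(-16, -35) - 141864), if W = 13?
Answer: -26814111547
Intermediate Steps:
s(S, B) = 13 + S (s(S, B) = S + 13 = 13 + S)
(H(-274, 199) - 114038) + (94481 + 94527)*(s(-16, -35) - 141864) = ((153 - 1*(-274)) - 114038) + (94481 + 94527)*((13 - 16) - 141864) = ((153 + 274) - 114038) + 189008*(-3 - 141864) = (427 - 114038) + 189008*(-141867) = -113611 - 26813997936 = -26814111547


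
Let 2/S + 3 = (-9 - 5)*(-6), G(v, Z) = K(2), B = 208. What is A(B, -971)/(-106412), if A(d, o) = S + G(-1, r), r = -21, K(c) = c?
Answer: -41/2154843 ≈ -1.9027e-5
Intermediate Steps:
G(v, Z) = 2
S = 2/81 (S = 2/(-3 + (-9 - 5)*(-6)) = 2/(-3 - 14*(-6)) = 2/(-3 + 84) = 2/81 ≈ 0.024691)
A(d, o) = 164/81 (A(d, o) = 2/81 + 2 = 164/81)
A(B, -971)/(-106412) = (164/81)/(-106412) = (164/81)*(-1/106412) = -41/2154843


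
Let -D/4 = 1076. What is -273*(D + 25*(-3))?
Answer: 1195467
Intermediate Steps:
D = -4304 (D = -4*1076 = -4304)
-273*(D + 25*(-3)) = -273*(-4304 + 25*(-3)) = -273*(-4304 - 75) = -273*(-4379) = 1195467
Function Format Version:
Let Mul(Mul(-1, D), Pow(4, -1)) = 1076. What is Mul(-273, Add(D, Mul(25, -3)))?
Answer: 1195467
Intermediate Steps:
D = -4304 (D = Mul(-4, 1076) = -4304)
Mul(-273, Add(D, Mul(25, -3))) = Mul(-273, Add(-4304, Mul(25, -3))) = Mul(-273, Add(-4304, -75)) = Mul(-273, -4379) = 1195467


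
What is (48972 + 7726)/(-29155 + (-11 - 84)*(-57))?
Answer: -28349/11870 ≈ -2.3883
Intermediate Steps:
(48972 + 7726)/(-29155 + (-11 - 84)*(-57)) = 56698/(-29155 - 95*(-57)) = 56698/(-29155 + 5415) = 56698/(-23740) = 56698*(-1/23740) = -28349/11870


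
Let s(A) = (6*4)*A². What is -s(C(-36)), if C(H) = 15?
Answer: -5400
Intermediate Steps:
s(A) = 24*A²
-s(C(-36)) = -24*15² = -24*225 = -1*5400 = -5400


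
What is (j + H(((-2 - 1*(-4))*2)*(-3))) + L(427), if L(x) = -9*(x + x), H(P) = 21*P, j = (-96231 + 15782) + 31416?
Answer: -56971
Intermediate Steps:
j = -49033 (j = -80449 + 31416 = -49033)
L(x) = -18*x
(j + H(((-2 - 1*(-4))*2)*(-3))) + L(427) = (-49033 + 21*(((-2 - 1*(-4))*2)*(-3))) - 18*427 = (-49033 + 21*(((-2 + 4)*2)*(-3))) - 7686 = (-49033 + 21*((2*2)*(-3))) - 7686 = (-49033 + 21*(4*(-3))) - 7686 = (-49033 + 21*(-12)) - 7686 = (-49033 - 252) - 7686 = -49285 - 7686 = -56971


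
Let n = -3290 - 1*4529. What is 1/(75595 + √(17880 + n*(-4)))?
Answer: 75595/5714554869 - 2*√12289/5714554869 ≈ 1.3190e-5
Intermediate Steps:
n = -7819 (n = -3290 - 4529 = -7819)
1/(75595 + √(17880 + n*(-4))) = 1/(75595 + √(17880 - 7819*(-4))) = 1/(75595 + √(17880 + 31276)) = 1/(75595 + √49156) = 1/(75595 + 2*√12289)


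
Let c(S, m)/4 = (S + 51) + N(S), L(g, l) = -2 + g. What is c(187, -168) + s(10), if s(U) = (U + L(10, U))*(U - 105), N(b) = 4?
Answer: -742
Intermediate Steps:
c(S, m) = 220 + 4*S (c(S, m) = 4*((S + 51) + 4) = 4*((51 + S) + 4) = 4*(55 + S) = 220 + 4*S)
s(U) = (-105 + U)*(8 + U) (s(U) = (U + (-2 + 10))*(U - 105) = (U + 8)*(-105 + U) = (8 + U)*(-105 + U) = (-105 + U)*(8 + U))
c(187, -168) + s(10) = (220 + 4*187) + (-840 + 10² - 97*10) = (220 + 748) + (-840 + 100 - 970) = 968 - 1710 = -742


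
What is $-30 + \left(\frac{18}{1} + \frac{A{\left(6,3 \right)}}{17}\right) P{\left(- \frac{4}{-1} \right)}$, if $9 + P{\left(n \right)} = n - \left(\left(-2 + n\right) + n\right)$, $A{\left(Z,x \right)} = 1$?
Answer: $- \frac{3887}{17} \approx -228.65$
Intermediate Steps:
$P{\left(n \right)} = -7 - n$ ($P{\left(n \right)} = -9 + \left(n - \left(\left(-2 + n\right) + n\right)\right) = -9 + \left(n - \left(-2 + 2 n\right)\right) = -9 - \left(-2 + n\right) = -7 - n$)
$-30 + \left(\frac{18}{1} + \frac{A{\left(6,3 \right)}}{17}\right) P{\left(- \frac{4}{-1} \right)} = -30 + \left(\frac{18}{1} + 1 \cdot \frac{1}{17}\right) \left(-7 - - \frac{4}{-1}\right) = -30 + \left(18 \cdot 1 + 1 \cdot \frac{1}{17}\right) \left(-7 - \left(-4\right) \left(-1\right)\right) = -30 + \left(18 + \frac{1}{17}\right) \left(-7 - 4\right) = -30 + \frac{307 \left(-7 - 4\right)}{17} = -30 + \frac{307}{17} \left(-11\right) = -30 - \frac{3377}{17} = - \frac{3887}{17}$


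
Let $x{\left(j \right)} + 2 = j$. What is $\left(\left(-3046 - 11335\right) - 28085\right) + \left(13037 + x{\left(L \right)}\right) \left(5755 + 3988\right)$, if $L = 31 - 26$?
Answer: $127006254$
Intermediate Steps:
$L = 5$
$x{\left(j \right)} = -2 + j$
$\left(\left(-3046 - 11335\right) - 28085\right) + \left(13037 + x{\left(L \right)}\right) \left(5755 + 3988\right) = \left(\left(-3046 - 11335\right) - 28085\right) + \left(13037 + \left(-2 + 5\right)\right) \left(5755 + 3988\right) = \left(-14381 - 28085\right) + \left(13037 + 3\right) 9743 = -42466 + 13040 \cdot 9743 = -42466 + 127048720 = 127006254$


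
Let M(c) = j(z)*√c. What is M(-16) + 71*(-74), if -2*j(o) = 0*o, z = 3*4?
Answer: -5254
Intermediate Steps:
z = 12
j(o) = 0 (j(o) = -0*o = -½*0 = 0)
M(c) = 0 (M(c) = 0*√c = 0)
M(-16) + 71*(-74) = 0 + 71*(-74) = 0 - 5254 = -5254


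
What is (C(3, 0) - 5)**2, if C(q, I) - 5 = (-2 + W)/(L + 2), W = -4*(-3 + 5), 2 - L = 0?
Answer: 25/4 ≈ 6.2500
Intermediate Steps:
L = 2 (L = 2 - 1*0 = 2 + 0 = 2)
W = -8 (W = -4*2 = -8)
C(q, I) = 5/2 (C(q, I) = 5 + (-2 - 8)/(2 + 2) = 5 - 10/4 = 5 - 10*1/4 = 5 - 5/2 = 5/2)
(C(3, 0) - 5)**2 = (5/2 - 5)**2 = (-5/2)**2 = 25/4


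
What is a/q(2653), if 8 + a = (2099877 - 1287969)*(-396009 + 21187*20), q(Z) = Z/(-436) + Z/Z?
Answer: -9816549042640/2217 ≈ -4.4278e+9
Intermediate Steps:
q(Z) = 1 - Z/436 (q(Z) = Z*(-1/436) + 1 = -Z/436 + 1 = 1 - Z/436)
a = 22515020740 (a = -8 + (2099877 - 1287969)*(-396009 + 21187*20) = -8 + 811908*(-396009 + 423740) = -8 + 811908*27731 = -8 + 22515020748 = 22515020740)
a/q(2653) = 22515020740/(1 - 1/436*2653) = 22515020740/(1 - 2653/436) = 22515020740/(-2217/436) = 22515020740*(-436/2217) = -9816549042640/2217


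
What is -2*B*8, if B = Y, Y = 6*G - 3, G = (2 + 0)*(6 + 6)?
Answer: -2256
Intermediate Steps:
G = 24 (G = 2*12 = 24)
Y = 141 (Y = 6*24 - 3 = 144 - 3 = 141)
B = 141
-2*B*8 = -2*141*8 = -282*8 = -2256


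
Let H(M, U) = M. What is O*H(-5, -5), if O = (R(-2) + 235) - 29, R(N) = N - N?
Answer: -1030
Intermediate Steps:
R(N) = 0
O = 206 (O = (0 + 235) - 29 = 235 - 29 = 206)
O*H(-5, -5) = 206*(-5) = -1030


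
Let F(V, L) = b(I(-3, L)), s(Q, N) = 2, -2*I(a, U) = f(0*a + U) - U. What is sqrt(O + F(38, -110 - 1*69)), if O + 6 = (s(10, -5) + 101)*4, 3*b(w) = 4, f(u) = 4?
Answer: sqrt(3666)/3 ≈ 20.182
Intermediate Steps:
I(a, U) = -2 + U/2 (I(a, U) = -(4 - U)/2 = -2 + U/2)
b(w) = 4/3 (b(w) = (1/3)*4 = 4/3)
F(V, L) = 4/3
O = 406 (O = -6 + (2 + 101)*4 = -6 + 103*4 = -6 + 412 = 406)
sqrt(O + F(38, -110 - 1*69)) = sqrt(406 + 4/3) = sqrt(1222/3) = sqrt(3666)/3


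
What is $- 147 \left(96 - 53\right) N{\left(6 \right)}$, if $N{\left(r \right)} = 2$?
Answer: $-12642$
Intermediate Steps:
$- 147 \left(96 - 53\right) N{\left(6 \right)} = - 147 \left(96 - 53\right) 2 = \left(-147\right) 43 \cdot 2 = \left(-6321\right) 2 = -12642$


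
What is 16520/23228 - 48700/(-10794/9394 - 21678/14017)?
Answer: 531992454508430/29445026463 ≈ 18067.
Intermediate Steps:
16520/23228 - 48700/(-10794/9394 - 21678/14017) = 16520*(1/23228) - 48700/(-10794*1/9394 - 21678*1/14017) = 4130/5807 - 48700/(-771/671 - 21678/14017) = 4130/5807 - 48700/(-25353045/9405407) = 4130/5807 - 48700*(-9405407/25353045) = 4130/5807 + 91608664180/5070609 = 531992454508430/29445026463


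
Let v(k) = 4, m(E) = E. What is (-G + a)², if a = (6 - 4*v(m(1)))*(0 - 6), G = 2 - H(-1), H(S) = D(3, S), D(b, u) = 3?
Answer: 3721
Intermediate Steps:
H(S) = 3
G = -1 (G = 2 - 1*3 = 2 - 3 = -1)
a = 60 (a = (6 - 4*4)*(0 - 6) = (6 - 16)*(-6) = -10*(-6) = 60)
(-G + a)² = (-1*(-1) + 60)² = (1 + 60)² = 61² = 3721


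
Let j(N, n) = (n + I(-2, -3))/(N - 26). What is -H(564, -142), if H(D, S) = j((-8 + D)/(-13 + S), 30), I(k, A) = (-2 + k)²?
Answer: 3565/2293 ≈ 1.5547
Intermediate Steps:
j(N, n) = (16 + n)/(-26 + N) (j(N, n) = (n + (-2 - 2)²)/(N - 26) = (n + (-4)²)/(-26 + N) = (n + 16)/(-26 + N) = (16 + n)/(-26 + N))
H(D, S) = 46/(-26 + (-8 + D)/(-13 + S)) (H(D, S) = (16 + 30)/(-26 + (-8 + D)/(-13 + S)) = 46/(-26 + (-8 + D)/(-13 + S)))
-H(564, -142) = -46*(-13 - 142)/(330 + 564 - 26*(-142)) = -46*(-155)/(330 + 564 + 3692) = -46*(-155)/4586 = -1*(-3565/2293) = 3565/2293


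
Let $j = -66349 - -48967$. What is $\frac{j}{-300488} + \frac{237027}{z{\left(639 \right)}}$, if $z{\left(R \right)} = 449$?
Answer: $\frac{35615786847}{67459556} \approx 527.96$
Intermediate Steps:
$j = -17382$ ($j = -66349 + 48967 = -17382$)
$\frac{j}{-300488} + \frac{237027}{z{\left(639 \right)}} = - \frac{17382}{-300488} + \frac{237027}{449} = \left(-17382\right) \left(- \frac{1}{300488}\right) + 237027 \cdot \frac{1}{449} = \frac{8691}{150244} + \frac{237027}{449} = \frac{35615786847}{67459556}$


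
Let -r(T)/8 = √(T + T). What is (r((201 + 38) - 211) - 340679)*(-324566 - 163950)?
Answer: 166427142364 + 7816256*√14 ≈ 1.6646e+11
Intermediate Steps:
r(T) = -8*√2*√T (r(T) = -8*√(T + T) = -8*√2*√T)
(r((201 + 38) - 211) - 340679)*(-324566 - 163950) = (-8*√2*√((201 + 38) - 211) - 340679)*(-324566 - 163950) = (-8*√2*√(239 - 211) - 340679)*(-488516) = (-8*√2*√28 - 340679)*(-488516) = (-8*√2*2*√7 - 340679)*(-488516) = (-16*√14 - 340679)*(-488516) = (-340679 - 16*√14)*(-488516) = 166427142364 + 7816256*√14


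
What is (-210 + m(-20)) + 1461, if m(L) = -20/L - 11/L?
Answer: 25051/20 ≈ 1252.6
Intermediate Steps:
m(L) = -31/L
(-210 + m(-20)) + 1461 = (-210 - 31/(-20)) + 1461 = (-210 - 31*(-1/20)) + 1461 = (-210 + 31/20) + 1461 = -4169/20 + 1461 = 25051/20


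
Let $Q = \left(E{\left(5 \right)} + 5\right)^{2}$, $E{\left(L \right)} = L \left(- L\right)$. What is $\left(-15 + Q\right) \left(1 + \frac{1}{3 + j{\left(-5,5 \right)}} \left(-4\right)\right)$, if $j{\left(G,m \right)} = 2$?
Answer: $77$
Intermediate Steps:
$E{\left(L \right)} = - L^{2}$
$Q = 400$ ($Q = \left(- 5^{2} + 5\right)^{2} = \left(\left(-1\right) 25 + 5\right)^{2} = \left(-25 + 5\right)^{2} = \left(-20\right)^{2} = 400$)
$\left(-15 + Q\right) \left(1 + \frac{1}{3 + j{\left(-5,5 \right)}} \left(-4\right)\right) = \left(-15 + 400\right) \left(1 + \frac{1}{3 + 2} \left(-4\right)\right) = 385 \left(1 + \frac{1}{5} \left(-4\right)\right) = 385 \left(1 - \frac{4}{5}\right) = 385 \cdot \frac{1}{5} = 77$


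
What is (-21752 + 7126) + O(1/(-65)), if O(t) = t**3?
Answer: -4016665251/274625 ≈ -14626.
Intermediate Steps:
(-21752 + 7126) + O(1/(-65)) = (-21752 + 7126) + (1/(-65))**3 = -14626 + (-1/65)**3 = -14626 - 1/274625 = -4016665251/274625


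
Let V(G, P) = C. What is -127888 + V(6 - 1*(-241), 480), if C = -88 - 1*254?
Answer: -128230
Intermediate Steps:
C = -342 (C = -88 - 254 = -342)
V(G, P) = -342
-127888 + V(6 - 1*(-241), 480) = -127888 - 342 = -128230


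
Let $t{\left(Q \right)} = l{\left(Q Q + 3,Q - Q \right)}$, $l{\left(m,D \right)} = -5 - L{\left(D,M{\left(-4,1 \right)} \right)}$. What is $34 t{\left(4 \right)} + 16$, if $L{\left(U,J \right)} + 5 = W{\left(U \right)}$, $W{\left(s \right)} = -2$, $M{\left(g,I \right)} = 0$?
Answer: $84$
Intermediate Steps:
$L{\left(U,J \right)} = -7$ ($L{\left(U,J \right)} = -5 - 2 = -7$)
$l{\left(m,D \right)} = 2$ ($l{\left(m,D \right)} = -5 - -7 = -5 + 7 = 2$)
$t{\left(Q \right)} = 2$
$34 t{\left(4 \right)} + 16 = 34 \cdot 2 + 16 = 68 + 16 = 84$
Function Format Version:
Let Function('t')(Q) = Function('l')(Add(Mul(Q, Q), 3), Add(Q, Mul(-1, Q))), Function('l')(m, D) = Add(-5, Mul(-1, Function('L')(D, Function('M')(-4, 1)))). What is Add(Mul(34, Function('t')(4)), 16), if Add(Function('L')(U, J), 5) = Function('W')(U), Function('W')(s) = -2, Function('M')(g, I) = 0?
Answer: 84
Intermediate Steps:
Function('L')(U, J) = -7 (Function('L')(U, J) = Add(-5, -2) = -7)
Function('l')(m, D) = 2 (Function('l')(m, D) = Add(-5, Mul(-1, -7)) = Add(-5, 7) = 2)
Function('t')(Q) = 2
Add(Mul(34, Function('t')(4)), 16) = Add(Mul(34, 2), 16) = Add(68, 16) = 84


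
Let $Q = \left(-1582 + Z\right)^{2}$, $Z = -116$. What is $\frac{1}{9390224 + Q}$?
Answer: $\frac{1}{12273428} \approx 8.1477 \cdot 10^{-8}$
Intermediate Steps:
$Q = 2883204$ ($Q = \left(-1582 - 116\right)^{2} = \left(-1698\right)^{2} = 2883204$)
$\frac{1}{9390224 + Q} = \frac{1}{9390224 + 2883204} = \frac{1}{12273428}$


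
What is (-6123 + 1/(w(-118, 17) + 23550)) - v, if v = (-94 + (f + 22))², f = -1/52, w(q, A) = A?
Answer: -720716965135/63725168 ≈ -11310.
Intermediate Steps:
f = -1/52 (f = -1*1/52 = -1/52 ≈ -0.019231)
v = 14025025/2704 (v = (-94 + (-1/52 + 22))² = (-94 + 1143/52)² = (-3745/52)² = 14025025/2704 ≈ 5186.8)
(-6123 + 1/(w(-118, 17) + 23550)) - v = (-6123 + 1/(17 + 23550)) - 1*14025025/2704 = (-6123 + 1/23567) - 14025025/2704 = -144300740/23567 - 14025025/2704 = -720716965135/63725168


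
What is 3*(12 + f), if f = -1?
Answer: 33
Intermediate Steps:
3*(12 + f) = 3*(12 - 1) = 3*11 = 33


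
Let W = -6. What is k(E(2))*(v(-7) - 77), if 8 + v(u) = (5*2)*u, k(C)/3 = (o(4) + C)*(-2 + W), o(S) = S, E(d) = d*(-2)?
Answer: 0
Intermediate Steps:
E(d) = -2*d
k(C) = -96 - 24*C (k(C) = 3*((4 + C)*(-2 - 6)) = 3*((4 + C)*(-8)) = 3*(-32 - 8*C) = -96 - 24*C)
v(u) = -8 + 10*u (v(u) = -8 + (5*2)*u = -8 + 10*u)
k(E(2))*(v(-7) - 77) = (-96 - (-48)*2)*((-8 + 10*(-7)) - 77) = (-96 - 24*(-4))*((-8 - 70) - 77) = (-96 + 96)*(-78 - 77) = 0*(-155) = 0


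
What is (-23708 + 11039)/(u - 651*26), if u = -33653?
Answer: 12669/50579 ≈ 0.25048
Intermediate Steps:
(-23708 + 11039)/(u - 651*26) = (-23708 + 11039)/(-33653 - 651*26) = -12669/(-33653 - 16926) = -12669/(-50579) = -12669*(-1/50579) = 12669/50579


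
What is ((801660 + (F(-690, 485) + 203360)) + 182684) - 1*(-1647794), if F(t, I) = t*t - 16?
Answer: 3311582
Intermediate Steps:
F(t, I) = -16 + t² (F(t, I) = t² - 16 = -16 + t²)
((801660 + (F(-690, 485) + 203360)) + 182684) - 1*(-1647794) = ((801660 + ((-16 + (-690)²) + 203360)) + 182684) - 1*(-1647794) = ((801660 + ((-16 + 476100) + 203360)) + 182684) + 1647794 = ((801660 + (476084 + 203360)) + 182684) + 1647794 = ((801660 + 679444) + 182684) + 1647794 = (1481104 + 182684) + 1647794 = 1663788 + 1647794 = 3311582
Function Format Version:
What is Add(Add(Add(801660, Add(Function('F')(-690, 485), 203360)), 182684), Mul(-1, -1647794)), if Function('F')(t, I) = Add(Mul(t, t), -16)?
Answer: 3311582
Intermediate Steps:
Function('F')(t, I) = Add(-16, Pow(t, 2)) (Function('F')(t, I) = Add(Pow(t, 2), -16) = Add(-16, Pow(t, 2)))
Add(Add(Add(801660, Add(Function('F')(-690, 485), 203360)), 182684), Mul(-1, -1647794)) = Add(Add(Add(801660, Add(Add(-16, Pow(-690, 2)), 203360)), 182684), Mul(-1, -1647794)) = Add(Add(Add(801660, Add(Add(-16, 476100), 203360)), 182684), 1647794) = Add(Add(Add(801660, Add(476084, 203360)), 182684), 1647794) = Add(Add(Add(801660, 679444), 182684), 1647794) = Add(Add(1481104, 182684), 1647794) = Add(1663788, 1647794) = 3311582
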